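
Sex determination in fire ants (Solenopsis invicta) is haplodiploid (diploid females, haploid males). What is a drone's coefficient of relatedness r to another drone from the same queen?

Haploid brothers each carry a random half of the queen's diploid genome, so on average they share half: r = 1/2.

0.5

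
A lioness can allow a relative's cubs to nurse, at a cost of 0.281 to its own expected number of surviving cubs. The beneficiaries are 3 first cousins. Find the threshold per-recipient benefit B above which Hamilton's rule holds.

0.7493

r to a first cousin = 0.125 (first cousins share one grandparent pair — two paths of length 4: r = 2·(1/2)^4 = 1/8).
Hamilton's rule with n recipients of equal r: n·r·B > C, so B > C/(n·r) = 0.281/(3·0.125) = 0.7493.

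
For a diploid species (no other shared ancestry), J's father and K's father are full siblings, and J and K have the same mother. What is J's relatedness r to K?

0.375

With two independent routes of shared ancestry, r is the sum of the two contributions.
J and K are related in two ways: first cousins through their fathers (r = 1/8) and half-sibs through their shared mother (r = 1/4).
r = 1/8 + 1/4 = 3/8 = 0.375.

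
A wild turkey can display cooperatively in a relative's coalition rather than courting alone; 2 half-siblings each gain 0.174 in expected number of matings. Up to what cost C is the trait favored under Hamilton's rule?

0.087

r to a half-sibling = 1/4 (half-sibs share one parent — one path of length 2: r = (1/2)^2 = 1/4).
Hamilton's rule: n·r·B > C, so the trait is favored while C < n·r·B = 2·0.25·0.174 = 0.087.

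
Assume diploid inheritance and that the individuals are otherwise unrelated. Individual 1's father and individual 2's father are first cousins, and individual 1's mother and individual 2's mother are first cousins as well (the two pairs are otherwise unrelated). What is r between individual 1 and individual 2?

Relatedness sums over independent paths through distinct common ancestors.
Individual 1 and individual 2 are related in two ways: second cousins through their fathers (r = 1/32) and second cousins through their mothers (r = 1/32).
r = 1/32 + 1/32 = 0.0625.

0.0625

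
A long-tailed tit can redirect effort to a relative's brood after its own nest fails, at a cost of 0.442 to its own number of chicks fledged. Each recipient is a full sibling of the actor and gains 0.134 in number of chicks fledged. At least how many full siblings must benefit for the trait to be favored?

r to a full sibling = 1/2 (full sibs share both parents — two paths of length 2: r = 2·(1/2)^2 = 1/2).
Hamilton's rule: n·r·B > C  ⇒  n > C/(r·B) = 0.442/(0.5·0.134) = 6.597.
The smallest integer exceeding 6.597 is 7.

7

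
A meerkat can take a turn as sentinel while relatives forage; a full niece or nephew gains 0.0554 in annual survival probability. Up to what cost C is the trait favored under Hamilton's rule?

0.01385

r to a full niece or nephew = 0.25 (full aunt/uncle↔niece/nephew: two paths of length 3 through the shared grandparent pair: r = 2·(1/2)^3 = 1/4).
Hamilton's rule: n·r·B > C, so the trait is favored while C < n·r·B = 1·0.25·0.0554 = 0.01385.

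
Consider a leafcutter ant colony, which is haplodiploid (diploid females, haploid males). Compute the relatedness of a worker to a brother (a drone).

Her haploid brother carries none of their father's genes and a random half of their mother's genome; that half matches the maternal half of her own genome with probability 1/2: r = 1/2 · 1/2 = 1/4.

0.25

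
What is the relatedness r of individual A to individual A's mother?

0.5

Each parent–offspring link contributes a factor of 1/2, and independent paths through distinct common ancestors add.
One parent–offspring link: r = (1/2)^1 = 1/2.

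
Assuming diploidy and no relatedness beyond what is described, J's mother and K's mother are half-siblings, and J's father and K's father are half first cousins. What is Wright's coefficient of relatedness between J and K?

Wright's path rule: contributions from independent ancestry routes add.
J and K are related in two ways: half first cousins through their mothers (r = 1/16) and half second cousins through their fathers (r = 1/64).
r = 1/16 + 1/64 = 5/64 = 0.078125.

0.078125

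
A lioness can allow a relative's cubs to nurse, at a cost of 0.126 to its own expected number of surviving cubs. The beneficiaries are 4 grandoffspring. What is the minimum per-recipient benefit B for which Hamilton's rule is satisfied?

r to a grandoffspring = 0.25 (two parent–offspring links: r = (1/2)^2 = 1/4).
Hamilton's rule with n recipients of equal r: n·r·B > C, so B > C/(n·r) = 0.126/(4·0.25) = 0.126.

0.126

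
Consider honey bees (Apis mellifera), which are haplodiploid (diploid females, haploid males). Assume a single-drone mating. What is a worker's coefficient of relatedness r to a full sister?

0.75

Haplodiploid full sisters inherit their father's entire haploid genome identically (contributing 1/2) and on average half of their mother's contribution (1/2 · 1/2 = 1/4); r = 1/2 + 1/4 = 3/4.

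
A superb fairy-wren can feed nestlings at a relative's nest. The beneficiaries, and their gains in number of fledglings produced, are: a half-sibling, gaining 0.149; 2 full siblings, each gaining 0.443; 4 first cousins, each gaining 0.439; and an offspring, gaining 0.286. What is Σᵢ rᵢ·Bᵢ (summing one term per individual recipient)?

0.84275

r to a half-sibling = 1/4 (half-sibs share one parent — one path of length 2: r = (1/2)^2 = 1/4).
r to a full sibling = 1/2 (full sibs share both parents — two paths of length 2: r = 2·(1/2)^2 = 1/2).
r to a first cousin = 0.125 (first cousins share one grandparent pair — two paths of length 4: r = 2·(1/2)^4 = 1/8).
r to an offspring = 1/2 (one parent–offspring link: r = (1/2)^1 = 1/2).
Summing one r·B term per recipient: 1·0.25·0.149 + 2·0.5·0.443 + 4·0.125·0.439 + 1·0.5·0.286 = 0.84275.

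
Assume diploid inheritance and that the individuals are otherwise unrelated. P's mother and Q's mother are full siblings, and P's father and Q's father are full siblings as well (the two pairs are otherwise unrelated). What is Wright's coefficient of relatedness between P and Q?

Wright's path rule: contributions from independent ancestry routes add.
P and Q are related in two ways: first cousins through their mothers (r = 1/8) and first cousins through their fathers (r = 1/8) — i.e. double first cousins.
r = 1/8 + 1/8 = 1/4 = 0.25.

0.25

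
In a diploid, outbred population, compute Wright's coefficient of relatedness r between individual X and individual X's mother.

0.5

Each parent–offspring link contributes a factor of 1/2, and independent paths through distinct common ancestors add.
One parent–offspring link: r = (1/2)^1 = 1/2.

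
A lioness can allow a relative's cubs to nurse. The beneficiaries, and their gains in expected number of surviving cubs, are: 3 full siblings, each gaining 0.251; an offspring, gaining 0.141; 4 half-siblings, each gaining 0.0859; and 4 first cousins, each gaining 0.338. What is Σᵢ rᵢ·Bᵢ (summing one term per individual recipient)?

0.7019

r to a full sibling = 1/2 (full sibs share both parents — two paths of length 2: r = 2·(1/2)^2 = 1/2).
r to an offspring = 0.5 (one parent–offspring link: r = (1/2)^1 = 1/2).
r to a half-sibling = 0.25 (half-sibs share one parent — one path of length 2: r = (1/2)^2 = 1/4).
r to a first cousin = 0.125 (first cousins share one grandparent pair — two paths of length 4: r = 2·(1/2)^4 = 1/8).
Summing one r·B term per recipient: 3·0.5·0.251 + 1·0.5·0.141 + 4·0.25·0.0859 + 4·0.125·0.338 = 0.7019.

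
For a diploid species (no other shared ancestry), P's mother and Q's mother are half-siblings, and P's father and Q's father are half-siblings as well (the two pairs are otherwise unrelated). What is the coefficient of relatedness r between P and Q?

Independent pedigree routes through distinct common ancestors add.
P and Q are related in two ways: half first cousins through their mothers (r = 1/16) and half first cousins through their fathers (r = 1/16).
r = 1/16 + 1/16 = 1/8 = 0.125.

0.125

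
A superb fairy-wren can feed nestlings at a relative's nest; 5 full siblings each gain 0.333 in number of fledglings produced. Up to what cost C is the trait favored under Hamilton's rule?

0.8325

r to a full sibling = 1/2 (full sibs share both parents — two paths of length 2: r = 2·(1/2)^2 = 1/2).
Hamilton's rule: n·r·B > C, so the trait is favored while C < n·r·B = 5·0.5·0.333 = 0.8325.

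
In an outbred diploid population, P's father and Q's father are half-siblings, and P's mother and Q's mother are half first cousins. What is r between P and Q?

0.078125

Wright's path rule: contributions from independent ancestry routes add.
P and Q are related in two ways: half first cousins through their fathers (r = 1/16) and half second cousins through their mothers (r = 1/64).
r = 1/16 + 1/64 = 0.078125.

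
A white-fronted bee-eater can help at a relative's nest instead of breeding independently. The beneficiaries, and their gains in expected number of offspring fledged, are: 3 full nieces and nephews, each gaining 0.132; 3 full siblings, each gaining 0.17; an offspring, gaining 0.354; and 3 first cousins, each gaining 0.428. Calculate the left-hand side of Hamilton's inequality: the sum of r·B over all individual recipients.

r to a full niece or nephew = 1/4 (full aunt/uncle↔niece/nephew: two paths of length 3 through the shared grandparent pair: r = 2·(1/2)^3 = 1/4).
r to a full sibling = 0.5 (full sibs share both parents — two paths of length 2: r = 2·(1/2)^2 = 1/2).
r to an offspring = 0.5 (one parent–offspring link: r = (1/2)^1 = 1/2).
r to a first cousin = 0.125 (first cousins share one grandparent pair — two paths of length 4: r = 2·(1/2)^4 = 1/8).
Summing one r·B term per recipient: 3·0.25·0.132 + 3·0.5·0.17 + 1·0.5·0.354 + 3·0.125·0.428 = 0.6915.

0.6915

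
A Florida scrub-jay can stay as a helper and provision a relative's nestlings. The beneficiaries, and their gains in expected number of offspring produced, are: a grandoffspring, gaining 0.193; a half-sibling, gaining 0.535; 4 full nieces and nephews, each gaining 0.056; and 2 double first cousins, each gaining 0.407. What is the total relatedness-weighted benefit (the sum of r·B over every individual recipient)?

r to a grandoffspring = 0.25 (two parent–offspring links: r = (1/2)^2 = 1/4).
r to a half-sibling = 1/4 (half-sibs share one parent — one path of length 2: r = (1/2)^2 = 1/4).
r to a full niece or nephew = 0.25 (full aunt/uncle↔niece/nephew: two paths of length 3 through the shared grandparent pair: r = 2·(1/2)^3 = 1/4).
r to a double first cousin = 0.25 (double first cousins share both grandparent pairs — four paths of length 4: r = 4·(1/2)^4 = 1/4).
Summing one r·B term per recipient: 1·0.25·0.193 + 1·0.25·0.535 + 4·0.25·0.056 + 2·0.25·0.407 = 0.4415.

0.4415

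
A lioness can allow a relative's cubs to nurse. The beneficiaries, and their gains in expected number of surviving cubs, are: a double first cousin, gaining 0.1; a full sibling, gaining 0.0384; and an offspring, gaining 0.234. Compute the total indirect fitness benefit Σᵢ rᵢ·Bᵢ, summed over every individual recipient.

0.1612

r to a double first cousin = 0.25 (double first cousins share both grandparent pairs — four paths of length 4: r = 4·(1/2)^4 = 1/4).
r to a full sibling = 0.5 (full sibs share both parents — two paths of length 2: r = 2·(1/2)^2 = 1/2).
r to an offspring = 0.5 (one parent–offspring link: r = (1/2)^1 = 1/2).
Summing one r·B term per recipient: 1·0.25·0.1 + 1·0.5·0.0384 + 1·0.5·0.234 = 0.1612.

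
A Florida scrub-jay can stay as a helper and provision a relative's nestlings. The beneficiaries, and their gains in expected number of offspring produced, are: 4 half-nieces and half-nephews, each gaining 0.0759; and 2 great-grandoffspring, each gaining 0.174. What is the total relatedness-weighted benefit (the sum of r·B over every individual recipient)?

0.08145

r to a half-niece or half-nephew = 1/8 (half-aunt/uncle↔niece/nephew: one path of length 3: r = (1/2)^3 = 1/8).
r to a great-grandoffspring = 0.125 (three parent–offspring links: r = (1/2)^3 = 1/8).
Summing one r·B term per recipient: 4·0.125·0.0759 + 2·0.125·0.174 = 0.08145.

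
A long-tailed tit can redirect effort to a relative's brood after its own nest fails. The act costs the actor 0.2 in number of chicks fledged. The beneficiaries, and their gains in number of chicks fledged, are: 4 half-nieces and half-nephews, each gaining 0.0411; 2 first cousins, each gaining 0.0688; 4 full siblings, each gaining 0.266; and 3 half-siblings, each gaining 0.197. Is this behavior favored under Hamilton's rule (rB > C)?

Yes

Hamilton's rule: the trait is favored when the sum of r·B over every recipient exceeds the actor's cost C.
r to a half-niece or half-nephew = 1/8 (half-aunt/uncle↔niece/nephew: one path of length 3: r = (1/2)^3 = 1/8).
r to a first cousin = 1/8 (first cousins share one grandparent pair — two paths of length 4: r = 2·(1/2)^4 = 1/8).
r to a full sibling = 0.5 (full sibs share both parents — two paths of length 2: r = 2·(1/2)^2 = 1/2).
r to a half-sibling = 1/4 (half-sibs share one parent — one path of length 2: r = (1/2)^2 = 1/4).
Summing one r·B term per recipient: 4·0.125·0.0411 + 2·0.125·0.0688 + 4·0.5·0.266 + 3·0.25·0.197 = 0.7175.
0.7175 > 0.2: the indirect benefit exceeds the cost.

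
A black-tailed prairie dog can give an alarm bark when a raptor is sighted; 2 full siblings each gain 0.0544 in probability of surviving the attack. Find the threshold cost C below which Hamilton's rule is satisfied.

0.0544

r to a full sibling = 1/2 (full sibs share both parents — two paths of length 2: r = 2·(1/2)^2 = 1/2).
Hamilton's rule: n·r·B > C, so the trait is favored while C < n·r·B = 2·0.5·0.0544 = 0.0544.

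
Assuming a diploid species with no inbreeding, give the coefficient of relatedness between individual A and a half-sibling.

Half-sibs share one parent — one path of length 2: r = (1/2)^2 = 1/4.

0.25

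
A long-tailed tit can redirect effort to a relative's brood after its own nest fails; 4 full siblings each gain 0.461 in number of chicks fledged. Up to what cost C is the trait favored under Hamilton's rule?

r to a full sibling = 1/2 (full sibs share both parents — two paths of length 2: r = 2·(1/2)^2 = 1/2).
Hamilton's rule: n·r·B > C, so the trait is favored while C < n·r·B = 4·0.5·0.461 = 0.922.

0.922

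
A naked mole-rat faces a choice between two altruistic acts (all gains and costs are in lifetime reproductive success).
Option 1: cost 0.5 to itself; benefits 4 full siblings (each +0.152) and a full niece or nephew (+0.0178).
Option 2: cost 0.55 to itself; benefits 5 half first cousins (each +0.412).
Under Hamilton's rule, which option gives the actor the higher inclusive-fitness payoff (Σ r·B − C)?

Option 1: r to a full sibling = 0.5.
Option 1: r to a full niece or nephew = 0.25.
Option 1: Σ r·B − C = (4·0.5·0.152 + 1·0.25·0.0178) − 0.5 = -0.19155.
Option 2: r to a half first cousin = 0.0625.
Option 2: Σ r·B − C = (5·0.0625·0.412) − 0.55 = -0.42125.
Option 1 has the higher net inclusive-fitness payoff.

Option 1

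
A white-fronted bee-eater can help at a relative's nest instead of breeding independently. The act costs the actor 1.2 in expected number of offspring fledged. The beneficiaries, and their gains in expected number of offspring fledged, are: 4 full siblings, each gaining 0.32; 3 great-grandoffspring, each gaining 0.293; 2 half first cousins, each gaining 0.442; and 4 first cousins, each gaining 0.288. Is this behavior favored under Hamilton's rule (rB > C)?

No

Hamilton's rule: the trait is favored when the sum of r·B over every recipient exceeds the actor's cost C.
r to a full sibling = 0.5 (full sibs share both parents — two paths of length 2: r = 2·(1/2)^2 = 1/2).
r to a great-grandoffspring = 0.125 (three parent–offspring links: r = (1/2)^3 = 1/8).
r to a half first cousin = 0.0625 (half first cousins share one grandparent — one path of length 4: r = (1/2)^4 = 1/16).
r to a first cousin = 1/8 (first cousins share one grandparent pair — two paths of length 4: r = 2·(1/2)^4 = 1/8).
Summing one r·B term per recipient: 4·0.5·0.32 + 3·0.125·0.293 + 2·0.0625·0.442 + 4·0.125·0.288 = 0.949125.
0.949125 < 1.2: the indirect benefit is less than the cost.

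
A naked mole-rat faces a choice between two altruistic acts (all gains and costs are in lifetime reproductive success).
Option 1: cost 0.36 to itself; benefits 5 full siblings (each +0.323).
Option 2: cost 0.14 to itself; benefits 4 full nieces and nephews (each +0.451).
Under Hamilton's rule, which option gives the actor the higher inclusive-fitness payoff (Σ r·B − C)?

Option 1

Option 1: r to a full sibling = 0.5.
Option 1: Σ r·B − C = (5·0.5·0.323) − 0.36 = 0.4475.
Option 2: r to a full niece or nephew = 0.25.
Option 2: Σ r·B − C = (4·0.25·0.451) − 0.14 = 0.311.
Option 1 has the higher net inclusive-fitness payoff.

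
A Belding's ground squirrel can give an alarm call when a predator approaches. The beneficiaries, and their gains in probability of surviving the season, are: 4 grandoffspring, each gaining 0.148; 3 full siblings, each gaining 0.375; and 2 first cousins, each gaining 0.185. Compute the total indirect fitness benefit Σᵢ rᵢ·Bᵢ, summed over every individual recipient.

r to a grandoffspring = 0.25 (two parent–offspring links: r = (1/2)^2 = 1/4).
r to a full sibling = 1/2 (full sibs share both parents — two paths of length 2: r = 2·(1/2)^2 = 1/2).
r to a first cousin = 1/8 (first cousins share one grandparent pair — two paths of length 4: r = 2·(1/2)^4 = 1/8).
Summing one r·B term per recipient: 4·0.25·0.148 + 3·0.5·0.375 + 2·0.125·0.185 = 0.75675.

0.75675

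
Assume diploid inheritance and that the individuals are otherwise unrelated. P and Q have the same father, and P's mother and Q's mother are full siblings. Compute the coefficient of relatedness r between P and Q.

0.375

Independent pedigree routes through distinct common ancestors add.
P and Q are related in two ways: half-sibs through their shared father (r = 1/4) and first cousins through their mothers (r = 1/8).
r = 1/4 + 1/8 = 0.375.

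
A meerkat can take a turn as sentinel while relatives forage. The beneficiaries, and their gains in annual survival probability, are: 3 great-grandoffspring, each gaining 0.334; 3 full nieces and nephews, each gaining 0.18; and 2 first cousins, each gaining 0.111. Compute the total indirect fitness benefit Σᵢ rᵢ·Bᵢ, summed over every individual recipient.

0.288

r to a great-grandoffspring = 0.125 (three parent–offspring links: r = (1/2)^3 = 1/8).
r to a full niece or nephew = 0.25 (full aunt/uncle↔niece/nephew: two paths of length 3 through the shared grandparent pair: r = 2·(1/2)^3 = 1/4).
r to a first cousin = 1/8 (first cousins share one grandparent pair — two paths of length 4: r = 2·(1/2)^4 = 1/8).
Summing one r·B term per recipient: 3·0.125·0.334 + 3·0.25·0.18 + 2·0.125·0.111 = 0.288.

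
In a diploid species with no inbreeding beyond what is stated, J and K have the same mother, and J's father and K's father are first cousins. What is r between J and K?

Relatedness sums over independent paths through distinct common ancestors.
J and K are related in two ways: half-sibs through their shared mother (r = 1/4) and second cousins through their fathers (r = 1/32).
r = 1/4 + 1/32 = 9/32 = 0.28125.

0.28125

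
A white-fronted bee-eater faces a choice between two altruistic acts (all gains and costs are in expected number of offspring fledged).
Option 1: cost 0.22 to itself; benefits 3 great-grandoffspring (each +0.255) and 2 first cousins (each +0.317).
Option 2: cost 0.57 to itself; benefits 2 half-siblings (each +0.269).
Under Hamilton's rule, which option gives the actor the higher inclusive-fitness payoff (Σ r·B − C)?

Option 1: r to a great-grandoffspring = 0.125.
Option 1: r to a first cousin = 0.125.
Option 1: Σ r·B − C = (3·0.125·0.255 + 2·0.125·0.317) − 0.22 = -0.045125.
Option 2: r to a half-sibling = 0.25.
Option 2: Σ r·B − C = (2·0.25·0.269) − 0.57 = -0.4355.
Option 1 has the higher net inclusive-fitness payoff.

Option 1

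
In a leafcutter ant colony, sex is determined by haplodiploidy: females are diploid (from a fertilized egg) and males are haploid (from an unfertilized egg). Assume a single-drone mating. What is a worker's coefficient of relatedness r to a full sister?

0.75

Haplodiploid full sisters inherit their father's entire haploid genome identically (contributing 1/2) and on average half of their mother's contribution (1/2 · 1/2 = 1/4); r = 1/2 + 1/4 = 3/4.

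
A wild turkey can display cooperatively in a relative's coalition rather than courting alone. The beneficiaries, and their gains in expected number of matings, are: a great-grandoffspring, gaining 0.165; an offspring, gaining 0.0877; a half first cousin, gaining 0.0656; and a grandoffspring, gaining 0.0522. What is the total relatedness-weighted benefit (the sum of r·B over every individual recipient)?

0.081625

r to a great-grandoffspring = 0.125 (three parent–offspring links: r = (1/2)^3 = 1/8).
r to an offspring = 0.5 (one parent–offspring link: r = (1/2)^1 = 1/2).
r to a half first cousin = 1/16 (half first cousins share one grandparent — one path of length 4: r = (1/2)^4 = 1/16).
r to a grandoffspring = 1/4 (two parent–offspring links: r = (1/2)^2 = 1/4).
Summing one r·B term per recipient: 1·0.125·0.165 + 1·0.5·0.0877 + 1·0.0625·0.0656 + 1·0.25·0.0522 = 0.081625.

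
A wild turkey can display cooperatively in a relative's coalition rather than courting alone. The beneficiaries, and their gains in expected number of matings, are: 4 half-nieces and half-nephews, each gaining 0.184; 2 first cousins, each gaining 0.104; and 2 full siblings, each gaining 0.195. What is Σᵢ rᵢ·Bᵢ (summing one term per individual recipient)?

0.313

r to a half-niece or half-nephew = 1/8 (half-aunt/uncle↔niece/nephew: one path of length 3: r = (1/2)^3 = 1/8).
r to a first cousin = 1/8 (first cousins share one grandparent pair — two paths of length 4: r = 2·(1/2)^4 = 1/8).
r to a full sibling = 0.5 (full sibs share both parents — two paths of length 2: r = 2·(1/2)^2 = 1/2).
Summing one r·B term per recipient: 4·0.125·0.184 + 2·0.125·0.104 + 2·0.5·0.195 = 0.313.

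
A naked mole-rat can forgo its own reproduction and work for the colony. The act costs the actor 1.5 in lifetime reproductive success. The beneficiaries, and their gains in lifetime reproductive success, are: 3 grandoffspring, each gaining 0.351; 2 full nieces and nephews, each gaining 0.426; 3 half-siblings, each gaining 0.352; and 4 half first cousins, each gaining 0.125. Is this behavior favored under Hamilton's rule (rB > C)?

No

Hamilton's rule: the trait is favored when the sum of r·B over every recipient exceeds the actor's cost C.
r to a grandoffspring = 0.25 (two parent–offspring links: r = (1/2)^2 = 1/4).
r to a full niece or nephew = 1/4 (full aunt/uncle↔niece/nephew: two paths of length 3 through the shared grandparent pair: r = 2·(1/2)^3 = 1/4).
r to a half-sibling = 1/4 (half-sibs share one parent — one path of length 2: r = (1/2)^2 = 1/4).
r to a half first cousin = 1/16 (half first cousins share one grandparent — one path of length 4: r = (1/2)^4 = 1/16).
Summing one r·B term per recipient: 3·0.25·0.351 + 2·0.25·0.426 + 3·0.25·0.352 + 4·0.0625·0.125 = 0.7715.
0.7715 < 1.5: the indirect benefit is less than the cost.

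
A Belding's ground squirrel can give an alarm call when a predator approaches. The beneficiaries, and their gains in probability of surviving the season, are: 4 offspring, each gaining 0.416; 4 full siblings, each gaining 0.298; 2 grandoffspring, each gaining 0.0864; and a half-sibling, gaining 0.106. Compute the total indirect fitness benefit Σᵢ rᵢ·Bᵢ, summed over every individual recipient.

r to an offspring = 1/2 (one parent–offspring link: r = (1/2)^1 = 1/2).
r to a full sibling = 1/2 (full sibs share both parents — two paths of length 2: r = 2·(1/2)^2 = 1/2).
r to a grandoffspring = 1/4 (two parent–offspring links: r = (1/2)^2 = 1/4).
r to a half-sibling = 1/4 (half-sibs share one parent — one path of length 2: r = (1/2)^2 = 1/4).
Summing one r·B term per recipient: 4·0.5·0.416 + 4·0.5·0.298 + 2·0.25·0.0864 + 1·0.25·0.106 = 1.4977.

1.4977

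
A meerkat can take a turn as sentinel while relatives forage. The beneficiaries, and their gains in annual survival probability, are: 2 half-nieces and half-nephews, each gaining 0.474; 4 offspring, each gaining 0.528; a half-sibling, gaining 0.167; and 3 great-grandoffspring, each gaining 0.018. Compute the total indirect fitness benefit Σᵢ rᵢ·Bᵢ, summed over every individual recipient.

r to a half-niece or half-nephew = 1/8 (half-aunt/uncle↔niece/nephew: one path of length 3: r = (1/2)^3 = 1/8).
r to an offspring = 1/2 (one parent–offspring link: r = (1/2)^1 = 1/2).
r to a half-sibling = 0.25 (half-sibs share one parent — one path of length 2: r = (1/2)^2 = 1/4).
r to a great-grandoffspring = 1/8 (three parent–offspring links: r = (1/2)^3 = 1/8).
Summing one r·B term per recipient: 2·0.125·0.474 + 4·0.5·0.528 + 1·0.25·0.167 + 3·0.125·0.018 = 1.223.

1.223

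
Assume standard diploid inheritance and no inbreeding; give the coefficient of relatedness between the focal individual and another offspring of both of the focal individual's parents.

Each parent–offspring link contributes a factor of 1/2, and independent paths through distinct common ancestors add.
Full sibs share both parents — two paths of length 2: r = 2·(1/2)^2 = 1/2.

0.5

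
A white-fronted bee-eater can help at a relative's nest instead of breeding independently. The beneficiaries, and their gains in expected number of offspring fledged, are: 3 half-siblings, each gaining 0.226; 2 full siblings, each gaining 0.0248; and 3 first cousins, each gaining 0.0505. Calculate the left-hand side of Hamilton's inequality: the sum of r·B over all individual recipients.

0.2132375

r to a half-sibling = 1/4 (half-sibs share one parent — one path of length 2: r = (1/2)^2 = 1/4).
r to a full sibling = 0.5 (full sibs share both parents — two paths of length 2: r = 2·(1/2)^2 = 1/2).
r to a first cousin = 1/8 (first cousins share one grandparent pair — two paths of length 4: r = 2·(1/2)^4 = 1/8).
Summing one r·B term per recipient: 3·0.25·0.226 + 2·0.5·0.0248 + 3·0.125·0.0505 = 0.2132375.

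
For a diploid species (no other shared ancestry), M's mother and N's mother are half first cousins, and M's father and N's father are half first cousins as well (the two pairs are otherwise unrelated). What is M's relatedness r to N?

0.03125

Relatedness sums over independent paths through distinct common ancestors.
M and N are related in two ways: half second cousins through their mothers (r = 1/64) and half second cousins through their fathers (r = 1/64).
r = 1/64 + 1/64 = 1/32 = 0.03125.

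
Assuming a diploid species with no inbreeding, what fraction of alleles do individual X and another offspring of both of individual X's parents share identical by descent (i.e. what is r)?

0.5

Each parent–offspring link contributes a factor of 1/2, and independent paths through distinct common ancestors add.
Full sibs share both parents — two paths of length 2: r = 2·(1/2)^2 = 1/2.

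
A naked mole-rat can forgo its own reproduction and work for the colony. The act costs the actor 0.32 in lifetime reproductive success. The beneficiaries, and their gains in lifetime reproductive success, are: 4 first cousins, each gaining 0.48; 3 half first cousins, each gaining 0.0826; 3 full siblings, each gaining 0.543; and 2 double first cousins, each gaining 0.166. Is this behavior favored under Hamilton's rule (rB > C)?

Yes

Hamilton's rule: the trait is favored when the sum of r·B over every recipient exceeds the actor's cost C.
r to a first cousin = 1/8 (first cousins share one grandparent pair — two paths of length 4: r = 2·(1/2)^4 = 1/8).
r to a half first cousin = 1/16 (half first cousins share one grandparent — one path of length 4: r = (1/2)^4 = 1/16).
r to a full sibling = 1/2 (full sibs share both parents — two paths of length 2: r = 2·(1/2)^2 = 1/2).
r to a double first cousin = 0.25 (double first cousins share both grandparent pairs — four paths of length 4: r = 4·(1/2)^4 = 1/4).
Summing one r·B term per recipient: 4·0.125·0.48 + 3·0.0625·0.0826 + 3·0.5·0.543 + 2·0.25·0.166 = 1.1529875.
1.1529875 > 0.32: the indirect benefit exceeds the cost.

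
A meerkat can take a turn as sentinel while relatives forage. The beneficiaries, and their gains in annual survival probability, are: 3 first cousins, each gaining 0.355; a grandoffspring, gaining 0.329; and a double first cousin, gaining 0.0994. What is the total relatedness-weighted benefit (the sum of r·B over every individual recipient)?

0.240225

r to a first cousin = 1/8 (first cousins share one grandparent pair — two paths of length 4: r = 2·(1/2)^4 = 1/8).
r to a grandoffspring = 0.25 (two parent–offspring links: r = (1/2)^2 = 1/4).
r to a double first cousin = 1/4 (double first cousins share both grandparent pairs — four paths of length 4: r = 4·(1/2)^4 = 1/4).
Summing one r·B term per recipient: 3·0.125·0.355 + 1·0.25·0.329 + 1·0.25·0.0994 = 0.240225.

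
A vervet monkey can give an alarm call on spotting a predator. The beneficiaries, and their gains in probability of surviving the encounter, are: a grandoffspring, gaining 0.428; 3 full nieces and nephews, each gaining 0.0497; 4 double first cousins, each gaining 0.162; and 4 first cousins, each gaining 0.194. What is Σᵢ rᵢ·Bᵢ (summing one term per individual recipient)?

0.403275

r to a grandoffspring = 1/4 (two parent–offspring links: r = (1/2)^2 = 1/4).
r to a full niece or nephew = 0.25 (full aunt/uncle↔niece/nephew: two paths of length 3 through the shared grandparent pair: r = 2·(1/2)^3 = 1/4).
r to a double first cousin = 1/4 (double first cousins share both grandparent pairs — four paths of length 4: r = 4·(1/2)^4 = 1/4).
r to a first cousin = 1/8 (first cousins share one grandparent pair — two paths of length 4: r = 2·(1/2)^4 = 1/8).
Summing one r·B term per recipient: 1·0.25·0.428 + 3·0.25·0.0497 + 4·0.25·0.162 + 4·0.125·0.194 = 0.403275.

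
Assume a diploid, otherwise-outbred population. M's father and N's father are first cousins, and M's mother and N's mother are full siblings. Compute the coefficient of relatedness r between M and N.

Relatedness sums over independent paths through distinct common ancestors.
M and N are related in two ways: second cousins through their fathers (r = 1/32) and first cousins through their mothers (r = 1/8).
r = 1/32 + 1/8 = 5/32 = 0.15625.

0.15625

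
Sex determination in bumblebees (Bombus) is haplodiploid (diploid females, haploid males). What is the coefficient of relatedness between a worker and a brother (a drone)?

Her haploid brother carries none of their father's genes and a random half of their mother's genome; that half matches the maternal half of her own genome with probability 1/2: r = 1/2 · 1/2 = 1/4.

0.25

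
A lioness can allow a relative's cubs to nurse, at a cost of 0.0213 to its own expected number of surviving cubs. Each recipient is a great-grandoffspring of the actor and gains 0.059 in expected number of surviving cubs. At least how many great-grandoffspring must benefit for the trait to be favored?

3

r to a great-grandoffspring = 0.125 (three parent–offspring links: r = (1/2)^3 = 1/8).
Hamilton's rule: n·r·B > C  ⇒  n > C/(r·B) = 0.0213/(0.125·0.059) = 2.888.
The smallest integer exceeding 2.888 is 3.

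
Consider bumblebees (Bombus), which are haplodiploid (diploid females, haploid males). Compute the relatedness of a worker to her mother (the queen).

One meiotic link between diploid queen and diploid daughter: r = 1/2.

0.5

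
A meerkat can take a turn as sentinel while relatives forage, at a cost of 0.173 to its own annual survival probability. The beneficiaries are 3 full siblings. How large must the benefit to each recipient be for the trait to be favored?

r to a full sibling = 1/2 (full sibs share both parents — two paths of length 2: r = 2·(1/2)^2 = 1/2).
Hamilton's rule with n recipients of equal r: n·r·B > C, so B > C/(n·r) = 0.173/(3·0.5) = 0.1153.

0.1153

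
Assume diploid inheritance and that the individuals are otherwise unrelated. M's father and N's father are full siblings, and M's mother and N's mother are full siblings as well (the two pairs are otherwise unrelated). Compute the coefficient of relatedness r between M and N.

Independent pedigree routes through distinct common ancestors add.
M and N are related in two ways: first cousins through their fathers (r = 1/8) and first cousins through their mothers (r = 1/8) — i.e. double first cousins.
r = 1/8 + 1/8 = 1/4 = 0.25.

0.25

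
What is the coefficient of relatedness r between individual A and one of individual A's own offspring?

Each parent–offspring link contributes a factor of 1/2, and independent paths through distinct common ancestors add.
One parent–offspring link: r = (1/2)^1 = 1/2.

0.5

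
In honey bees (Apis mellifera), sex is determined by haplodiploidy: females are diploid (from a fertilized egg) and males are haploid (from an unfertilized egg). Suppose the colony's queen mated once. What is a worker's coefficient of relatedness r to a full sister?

Haplodiploid full sisters inherit their father's entire haploid genome identically (contributing 1/2) and on average half of their mother's contribution (1/2 · 1/2 = 1/4); r = 1/2 + 1/4 = 3/4.

0.75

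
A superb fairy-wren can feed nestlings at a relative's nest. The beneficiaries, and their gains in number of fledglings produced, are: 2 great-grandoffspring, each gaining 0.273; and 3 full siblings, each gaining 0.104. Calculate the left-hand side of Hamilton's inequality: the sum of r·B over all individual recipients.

r to a great-grandoffspring = 0.125 (three parent–offspring links: r = (1/2)^3 = 1/8).
r to a full sibling = 1/2 (full sibs share both parents — two paths of length 2: r = 2·(1/2)^2 = 1/2).
Summing one r·B term per recipient: 2·0.125·0.273 + 3·0.5·0.104 = 0.22425.

0.22425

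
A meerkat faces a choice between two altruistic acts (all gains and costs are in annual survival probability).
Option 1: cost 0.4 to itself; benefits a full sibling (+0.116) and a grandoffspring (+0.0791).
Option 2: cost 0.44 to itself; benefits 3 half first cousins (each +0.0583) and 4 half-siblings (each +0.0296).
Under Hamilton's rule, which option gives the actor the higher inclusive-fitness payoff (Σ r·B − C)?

Option 1: r to a full sibling = 0.5.
Option 1: r to a grandoffspring = 0.25.
Option 1: Σ r·B − C = (1·0.5·0.116 + 1·0.25·0.0791) − 0.4 = -0.322225.
Option 2: r to a half first cousin = 0.0625.
Option 2: r to a half-sibling = 0.25.
Option 2: Σ r·B − C = (3·0.0625·0.0583 + 4·0.25·0.0296) − 0.44 = -0.39946875.
Option 1 has the higher net inclusive-fitness payoff.

Option 1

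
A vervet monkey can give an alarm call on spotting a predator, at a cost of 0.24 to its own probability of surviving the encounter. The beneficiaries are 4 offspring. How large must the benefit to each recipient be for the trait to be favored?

r to an offspring = 1/2 (one parent–offspring link: r = (1/2)^1 = 1/2).
Hamilton's rule with n recipients of equal r: n·r·B > C, so B > C/(n·r) = 0.24/(4·0.5) = 0.12.

0.12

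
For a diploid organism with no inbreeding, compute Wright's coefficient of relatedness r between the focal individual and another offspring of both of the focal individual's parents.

Each parent–offspring link contributes a factor of 1/2, and independent paths through distinct common ancestors add.
Full sibs share both parents — two paths of length 2: r = 2·(1/2)^2 = 1/2.

0.5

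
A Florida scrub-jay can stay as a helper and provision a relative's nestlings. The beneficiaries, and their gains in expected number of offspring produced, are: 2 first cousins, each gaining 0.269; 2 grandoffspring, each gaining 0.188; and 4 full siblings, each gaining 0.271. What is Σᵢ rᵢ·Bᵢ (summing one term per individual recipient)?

0.70325

r to a first cousin = 1/8 (first cousins share one grandparent pair — two paths of length 4: r = 2·(1/2)^4 = 1/8).
r to a grandoffspring = 1/4 (two parent–offspring links: r = (1/2)^2 = 1/4).
r to a full sibling = 1/2 (full sibs share both parents — two paths of length 2: r = 2·(1/2)^2 = 1/2).
Summing one r·B term per recipient: 2·0.125·0.269 + 2·0.25·0.188 + 4·0.5·0.271 = 0.70325.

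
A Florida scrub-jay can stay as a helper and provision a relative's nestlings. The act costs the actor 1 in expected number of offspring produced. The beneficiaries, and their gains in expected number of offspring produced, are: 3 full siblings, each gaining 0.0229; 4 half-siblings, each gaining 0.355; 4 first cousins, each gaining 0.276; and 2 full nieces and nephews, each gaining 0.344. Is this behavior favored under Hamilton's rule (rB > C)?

Hamilton's rule: the trait is favored when the sum of r·B over every recipient exceeds the actor's cost C.
r to a full sibling = 1/2 (full sibs share both parents — two paths of length 2: r = 2·(1/2)^2 = 1/2).
r to a half-sibling = 1/4 (half-sibs share one parent — one path of length 2: r = (1/2)^2 = 1/4).
r to a first cousin = 1/8 (first cousins share one grandparent pair — two paths of length 4: r = 2·(1/2)^4 = 1/8).
r to a full niece or nephew = 1/4 (full aunt/uncle↔niece/nephew: two paths of length 3 through the shared grandparent pair: r = 2·(1/2)^3 = 1/4).
Summing one r·B term per recipient: 3·0.5·0.0229 + 4·0.25·0.355 + 4·0.125·0.276 + 2·0.25·0.344 = 0.69935.
0.69935 < 1: the indirect benefit is less than the cost.

No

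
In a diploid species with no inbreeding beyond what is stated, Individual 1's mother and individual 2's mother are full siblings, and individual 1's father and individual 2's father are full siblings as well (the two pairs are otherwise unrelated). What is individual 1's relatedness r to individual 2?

Independent pedigree routes through distinct common ancestors add.
Individual 1 and individual 2 are related in two ways: first cousins through their mothers (r = 1/8) and first cousins through their fathers (r = 1/8) — i.e. double first cousins.
r = 1/8 + 1/8 = 1/4 = 0.25.

0.25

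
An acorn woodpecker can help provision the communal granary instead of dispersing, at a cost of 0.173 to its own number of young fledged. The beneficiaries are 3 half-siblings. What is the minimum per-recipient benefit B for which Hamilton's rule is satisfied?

r to a half-sibling = 0.25 (half-sibs share one parent — one path of length 2: r = (1/2)^2 = 1/4).
Hamilton's rule with n recipients of equal r: n·r·B > C, so B > C/(n·r) = 0.173/(3·0.25) = 0.2307.

0.2307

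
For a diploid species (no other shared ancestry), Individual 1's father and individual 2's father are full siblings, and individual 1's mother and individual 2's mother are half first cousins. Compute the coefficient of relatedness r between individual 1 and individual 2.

0.140625

Wright's path rule: contributions from independent ancestry routes add.
Individual 1 and individual 2 are related in two ways: first cousins through their fathers (r = 1/8) and half second cousins through their mothers (r = 1/64).
r = 1/8 + 1/64 = 9/64 = 0.140625.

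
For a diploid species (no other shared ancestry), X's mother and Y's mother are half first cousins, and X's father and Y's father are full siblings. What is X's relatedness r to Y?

0.140625

With two independent routes of shared ancestry, r is the sum of the two contributions.
X and Y are related in two ways: half second cousins through their mothers (r = 1/64) and first cousins through their fathers (r = 1/8).
r = 1/64 + 1/8 = 0.140625.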